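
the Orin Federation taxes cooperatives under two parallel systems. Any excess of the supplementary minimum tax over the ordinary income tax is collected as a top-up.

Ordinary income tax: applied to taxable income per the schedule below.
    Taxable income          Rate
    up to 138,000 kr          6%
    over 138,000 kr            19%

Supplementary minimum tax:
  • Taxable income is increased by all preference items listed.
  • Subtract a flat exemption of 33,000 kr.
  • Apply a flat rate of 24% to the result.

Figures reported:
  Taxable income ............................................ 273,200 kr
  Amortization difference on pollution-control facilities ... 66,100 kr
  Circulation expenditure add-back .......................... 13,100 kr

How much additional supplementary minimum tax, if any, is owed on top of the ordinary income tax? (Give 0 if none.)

42,688 kr

Ordinary income tax:
  138,000 kr × 6% = 8,280 kr
  135,200 kr × 19% = 25,688 kr
  → 33,968 kr

Supplementary minimum tax:
  Adjusted income: 273,200 kr + 66,100 kr + 13,100 kr = 352,400 kr
  Less exemption 33,000 kr → base 319,400 kr
  319,400 kr × 24% = 76,656 kr

Excess of supplementary minimum tax over ordinary income tax: 76,656 kr − 33,968 kr = 42,688 kr.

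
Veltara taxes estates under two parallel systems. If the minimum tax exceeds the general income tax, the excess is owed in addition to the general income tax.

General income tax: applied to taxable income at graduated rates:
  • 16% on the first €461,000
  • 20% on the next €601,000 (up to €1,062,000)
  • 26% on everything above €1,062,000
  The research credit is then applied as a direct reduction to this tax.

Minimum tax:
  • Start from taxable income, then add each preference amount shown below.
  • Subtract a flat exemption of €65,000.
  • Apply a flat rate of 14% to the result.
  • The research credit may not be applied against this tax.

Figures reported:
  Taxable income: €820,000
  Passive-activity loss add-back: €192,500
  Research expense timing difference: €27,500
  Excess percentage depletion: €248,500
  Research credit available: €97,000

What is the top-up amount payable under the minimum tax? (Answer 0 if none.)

Minimum tax:
  Adjusted income: €820,000 + €192,500 + €27,500 + €248,500 = €1,288,500
  Less exemption €65,000 → base €1,223,500
  €1,223,500 × 14% = €171,290

General income tax:
  €461,000 × 16% = €73,760
  €359,000 × 20% = €71,800
  → €145,560
  Less research credit €97,000 → €48,560

Excess of minimum tax over general income tax: €171,290 − €48,560 = €122,730.

€122,730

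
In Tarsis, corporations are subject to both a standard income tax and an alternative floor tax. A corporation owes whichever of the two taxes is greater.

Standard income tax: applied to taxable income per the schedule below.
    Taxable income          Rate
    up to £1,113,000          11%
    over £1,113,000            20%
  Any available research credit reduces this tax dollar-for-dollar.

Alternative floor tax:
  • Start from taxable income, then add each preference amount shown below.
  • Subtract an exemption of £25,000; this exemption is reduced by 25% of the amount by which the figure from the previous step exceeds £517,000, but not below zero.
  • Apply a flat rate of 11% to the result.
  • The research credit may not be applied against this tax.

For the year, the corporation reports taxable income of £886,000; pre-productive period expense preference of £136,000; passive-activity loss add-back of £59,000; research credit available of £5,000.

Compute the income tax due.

Standard income tax:
  £886,000 × 11% = £97,460
  Less research credit £5,000 → £92,460

Alternative floor tax:
  Adjusted income: £886,000 + £136,000 + £59,000 = £1,081,000
  Exemption: 25% × (£1,081,000 − £517,000) = £141,000 ≥ £25,000, so the exemption is fully phased out
  Base: £1,081,000 − £0 = £1,081,000
  £1,081,000 × 11% = £118,910

£118,910 > £92,460, so the alternative floor tax is the binding amount.

£118,910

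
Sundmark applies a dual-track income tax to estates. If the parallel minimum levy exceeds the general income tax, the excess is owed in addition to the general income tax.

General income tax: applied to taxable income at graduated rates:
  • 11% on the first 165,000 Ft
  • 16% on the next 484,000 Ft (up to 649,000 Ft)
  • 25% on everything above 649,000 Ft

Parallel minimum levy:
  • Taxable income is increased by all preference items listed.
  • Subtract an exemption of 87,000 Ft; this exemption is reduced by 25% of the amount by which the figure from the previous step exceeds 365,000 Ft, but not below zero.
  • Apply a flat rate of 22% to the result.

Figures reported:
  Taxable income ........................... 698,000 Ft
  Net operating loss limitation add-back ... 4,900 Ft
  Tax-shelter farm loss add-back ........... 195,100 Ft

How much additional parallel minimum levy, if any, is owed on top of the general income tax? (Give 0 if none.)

89,720 Ft

Parallel minimum levy:
  Adjusted income: 698,000 Ft + 4,900 Ft + 195,100 Ft = 898,000 Ft
  Exemption: 25% × (898,000 Ft − 365,000 Ft) = 133,250 Ft ≥ 87,000 Ft, so the exemption is fully phased out
  Base: 898,000 Ft − 0 Ft = 898,000 Ft
  898,000 Ft × 22% = 197,560 Ft

General income tax:
  165,000 Ft × 11% = 18,150 Ft
  484,000 Ft × 16% = 77,440 Ft
  49,000 Ft × 25% = 12,250 Ft
  → 107,840 Ft

Excess of parallel minimum levy over general income tax: 197,560 Ft − 107,840 Ft = 89,720 Ft.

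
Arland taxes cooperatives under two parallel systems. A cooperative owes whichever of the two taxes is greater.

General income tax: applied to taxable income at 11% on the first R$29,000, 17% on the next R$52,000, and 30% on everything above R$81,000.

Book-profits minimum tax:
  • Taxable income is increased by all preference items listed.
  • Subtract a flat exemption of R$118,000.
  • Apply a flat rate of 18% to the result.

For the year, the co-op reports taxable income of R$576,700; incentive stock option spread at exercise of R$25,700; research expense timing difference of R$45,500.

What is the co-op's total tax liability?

Book-profits minimum tax:
  Adjusted income: R$576,700 + R$25,700 + R$45,500 = R$647,900
  Less exemption R$118,000 → base R$529,900
  R$529,900 × 18% = R$95,382

General income tax:
  R$29,000 × 11% = R$3,190
  R$52,000 × 17% = R$8,840
  R$495,700 × 30% = R$148,710
  → R$160,740

R$160,740 > R$95,382, so the general income tax governs.

R$160,740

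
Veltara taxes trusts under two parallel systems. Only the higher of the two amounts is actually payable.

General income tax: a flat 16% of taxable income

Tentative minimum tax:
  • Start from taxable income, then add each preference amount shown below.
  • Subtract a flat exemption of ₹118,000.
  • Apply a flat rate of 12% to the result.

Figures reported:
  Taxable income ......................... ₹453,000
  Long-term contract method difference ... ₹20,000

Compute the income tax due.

₹72,480

Tentative minimum tax:
  Adjusted income: ₹453,000 + ₹20,000 = ₹473,000
  Less exemption ₹118,000 → base ₹355,000
  ₹355,000 × 12% = ₹42,600

General income tax:
  ₹453,000 × 16% = ₹72,480

₹72,480 > ₹42,600, so the general income tax governs.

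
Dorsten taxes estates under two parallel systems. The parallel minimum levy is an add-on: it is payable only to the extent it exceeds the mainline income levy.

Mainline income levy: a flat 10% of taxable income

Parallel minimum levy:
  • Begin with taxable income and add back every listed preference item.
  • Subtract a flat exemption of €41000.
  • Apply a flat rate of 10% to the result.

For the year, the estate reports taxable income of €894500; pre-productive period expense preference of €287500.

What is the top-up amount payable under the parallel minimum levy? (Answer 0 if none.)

Mainline income levy:
  €894500 × 10% = €89450

Parallel minimum levy:
  Adjusted income: €894500 + €287500 = €1182000
  Less exemption €41000 → base €1141000
  €1141000 × 10% = €114100

Excess of parallel minimum levy over mainline income levy: €114100 − €89450 = €24650.

€24650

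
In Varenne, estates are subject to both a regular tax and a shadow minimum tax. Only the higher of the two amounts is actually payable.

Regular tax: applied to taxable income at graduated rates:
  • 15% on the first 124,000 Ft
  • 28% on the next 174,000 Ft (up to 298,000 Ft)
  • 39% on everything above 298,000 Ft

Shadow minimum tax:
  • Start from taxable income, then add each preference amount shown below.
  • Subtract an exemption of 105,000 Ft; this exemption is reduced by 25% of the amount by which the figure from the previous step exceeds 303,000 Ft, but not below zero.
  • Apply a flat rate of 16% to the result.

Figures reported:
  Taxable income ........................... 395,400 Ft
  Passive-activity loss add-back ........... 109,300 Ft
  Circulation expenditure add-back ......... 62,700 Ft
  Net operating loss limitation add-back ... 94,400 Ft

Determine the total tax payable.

Shadow minimum tax:
  Adjusted income: 395,400 Ft + 109,300 Ft + 62,700 Ft + 94,400 Ft = 661,800 Ft
  Exemption: 105,000 Ft − 25% × (661,800 Ft − 303,000 Ft) = 105,000 Ft − 89,700 Ft = 15,300 Ft
  Base: 661,800 Ft − 15,300 Ft = 646,500 Ft
  646,500 Ft × 16% = 103,440 Ft

Regular tax:
  124,000 Ft × 15% = 18,600 Ft
  174,000 Ft × 28% = 48,720 Ft
  97,400 Ft × 39% = 37,986 Ft
  → 105,306 Ft

105,306 Ft > 103,440 Ft, so the regular tax governs.

105,306 Ft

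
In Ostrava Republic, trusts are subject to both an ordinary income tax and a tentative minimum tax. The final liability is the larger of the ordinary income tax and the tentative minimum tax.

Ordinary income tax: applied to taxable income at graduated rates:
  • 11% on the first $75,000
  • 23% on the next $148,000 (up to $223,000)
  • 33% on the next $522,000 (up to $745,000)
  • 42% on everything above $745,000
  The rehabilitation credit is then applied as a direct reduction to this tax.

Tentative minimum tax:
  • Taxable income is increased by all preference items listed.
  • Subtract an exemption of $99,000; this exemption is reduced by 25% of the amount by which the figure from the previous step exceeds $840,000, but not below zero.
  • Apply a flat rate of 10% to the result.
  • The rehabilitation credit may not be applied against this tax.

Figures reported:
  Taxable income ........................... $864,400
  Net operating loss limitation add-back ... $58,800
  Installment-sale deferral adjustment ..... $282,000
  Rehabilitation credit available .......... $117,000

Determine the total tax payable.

$147,698

Ordinary income tax:
  $75,000 × 11% = $8,250
  $148,000 × 23% = $34,040
  $522,000 × 33% = $172,260
  $119,400 × 42% = $50,148
  → $264,698
  Less rehabilitation credit $117,000 → $147,698

Tentative minimum tax:
  Adjusted income: $864,400 + $58,800 + $282,000 = $1,205,200
  Exemption: $99,000 − 25% × ($1,205,200 − $840,000) = $99,000 − $91,300 = $7,700
  Base: $1,205,200 − $7,700 = $1,197,500
  $1,197,500 × 10% = $119,750

$147,698 > $119,750, so the ordinary income tax governs.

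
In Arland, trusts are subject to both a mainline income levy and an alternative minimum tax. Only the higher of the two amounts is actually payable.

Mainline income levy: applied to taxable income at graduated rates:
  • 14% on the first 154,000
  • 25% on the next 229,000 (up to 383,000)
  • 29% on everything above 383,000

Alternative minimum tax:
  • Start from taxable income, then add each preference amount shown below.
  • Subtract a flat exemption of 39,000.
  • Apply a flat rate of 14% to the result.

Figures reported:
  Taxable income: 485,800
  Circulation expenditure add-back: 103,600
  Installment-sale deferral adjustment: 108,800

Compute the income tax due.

108,622

Mainline income levy:
  154,000 × 14% = 21,560
  229,000 × 25% = 57,250
  102,800 × 29% = 29,812
  → 108,622

Alternative minimum tax:
  Adjusted income: 485,800 + 103,600 + 108,800 = 698,200
  Less exemption 39,000 → base 659,200
  659,200 × 14% = 92,288

108,622 > 92,288, so the mainline income levy governs.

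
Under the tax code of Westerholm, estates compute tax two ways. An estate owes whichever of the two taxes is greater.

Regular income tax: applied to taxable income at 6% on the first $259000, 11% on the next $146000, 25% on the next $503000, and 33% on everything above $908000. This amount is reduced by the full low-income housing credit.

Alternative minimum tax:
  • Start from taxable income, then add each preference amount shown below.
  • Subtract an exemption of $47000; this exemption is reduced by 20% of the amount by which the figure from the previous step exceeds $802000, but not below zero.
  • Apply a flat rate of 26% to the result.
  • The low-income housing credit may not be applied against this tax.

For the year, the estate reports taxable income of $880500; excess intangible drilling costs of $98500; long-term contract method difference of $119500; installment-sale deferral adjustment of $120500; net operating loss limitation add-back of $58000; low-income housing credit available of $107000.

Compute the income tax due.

Alternative minimum tax:
  Adjusted income: $880500 + $98500 + $119500 + $120500 + $58000 = $1277000
  Exemption: 20% × ($1277000 − $802000) = $95000 ≥ $47000, so the exemption is fully phased out
  Base: $1277000 − $0 = $1277000
  $1277000 × 26% = $332020

Regular income tax:
  $259000 × 6% = $15540
  $146000 × 11% = $16060
  $475500 × 25% = $118875
  → $150475
  Less low-income housing credit $107000 → $43475

$332020 > $43475, so the alternative minimum tax is the binding amount.

$332020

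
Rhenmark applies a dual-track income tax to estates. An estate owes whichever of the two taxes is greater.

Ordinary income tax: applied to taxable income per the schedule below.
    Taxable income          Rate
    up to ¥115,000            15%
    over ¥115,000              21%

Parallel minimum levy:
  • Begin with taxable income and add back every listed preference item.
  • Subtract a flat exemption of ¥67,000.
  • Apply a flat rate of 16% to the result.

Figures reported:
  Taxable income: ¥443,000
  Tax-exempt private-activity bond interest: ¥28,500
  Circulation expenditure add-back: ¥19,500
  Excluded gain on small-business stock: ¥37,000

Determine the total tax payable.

¥86,130

Ordinary income tax:
  ¥115,000 × 15% = ¥17,250
  ¥328,000 × 21% = ¥68,880
  → ¥86,130

Parallel minimum levy:
  Adjusted income: ¥443,000 + ¥28,500 + ¥19,500 + ¥37,000 = ¥528,000
  Less exemption ¥67,000 → base ¥461,000
  ¥461,000 × 16% = ¥73,760

¥86,130 > ¥73,760, so the ordinary income tax governs.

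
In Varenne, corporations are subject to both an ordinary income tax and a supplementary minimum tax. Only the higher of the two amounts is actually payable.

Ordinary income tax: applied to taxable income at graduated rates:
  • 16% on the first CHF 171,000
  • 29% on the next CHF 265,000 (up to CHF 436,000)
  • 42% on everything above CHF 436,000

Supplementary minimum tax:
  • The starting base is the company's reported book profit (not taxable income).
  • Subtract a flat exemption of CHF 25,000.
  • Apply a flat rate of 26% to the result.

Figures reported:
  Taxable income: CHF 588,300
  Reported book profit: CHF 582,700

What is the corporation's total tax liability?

CHF 168,176

Ordinary income tax:
  CHF 171,000 × 16% = CHF 27,360
  CHF 265,000 × 29% = CHF 76,850
  CHF 152,300 × 42% = CHF 63,966
  → CHF 168,176

Supplementary minimum tax:
  Base (reported book profit): CHF 582,700
  Less exemption CHF 25,000 → base CHF 557,700
  CHF 557,700 × 26% = CHF 145,002

CHF 168,176 > CHF 145,002, so the ordinary income tax governs.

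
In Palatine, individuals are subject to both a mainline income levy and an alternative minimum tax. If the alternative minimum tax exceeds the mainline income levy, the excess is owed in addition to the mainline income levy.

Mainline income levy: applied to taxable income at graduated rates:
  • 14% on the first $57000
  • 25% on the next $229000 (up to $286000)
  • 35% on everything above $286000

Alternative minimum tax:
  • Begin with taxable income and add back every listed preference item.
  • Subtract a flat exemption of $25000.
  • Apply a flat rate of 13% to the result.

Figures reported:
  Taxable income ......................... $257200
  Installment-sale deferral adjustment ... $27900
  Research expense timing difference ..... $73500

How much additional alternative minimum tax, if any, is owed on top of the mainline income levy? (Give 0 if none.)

$0

Mainline income levy:
  $57000 × 14% = $7980
  $200200 × 25% = $50050
  → $58030

Alternative minimum tax:
  Adjusted income: $257200 + $27900 + $73500 = $358600
  Less exemption $25000 → base $333600
  $333600 × 13% = $43368

$43368 ≤ $58030, so no add-on is due.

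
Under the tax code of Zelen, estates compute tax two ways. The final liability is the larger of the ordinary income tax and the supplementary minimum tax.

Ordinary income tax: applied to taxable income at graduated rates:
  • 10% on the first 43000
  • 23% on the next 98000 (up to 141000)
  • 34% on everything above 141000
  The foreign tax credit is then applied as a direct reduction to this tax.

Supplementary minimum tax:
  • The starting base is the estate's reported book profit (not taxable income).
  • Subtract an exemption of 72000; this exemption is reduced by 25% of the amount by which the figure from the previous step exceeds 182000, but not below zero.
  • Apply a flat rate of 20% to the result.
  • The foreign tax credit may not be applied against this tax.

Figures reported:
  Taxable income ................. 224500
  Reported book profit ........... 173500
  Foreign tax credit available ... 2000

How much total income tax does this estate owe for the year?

53230

Ordinary income tax:
  43000 × 10% = 4300
  98000 × 23% = 22540
  83500 × 34% = 28390
  → 55230
  Less foreign tax credit 2000 → 53230

Supplementary minimum tax:
  Base (reported book profit): 173500
  Exemption: 173500 ≤ 182000, so full 72000 applies
  Base: 173500 − 72000 = 101500
  101500 × 20% = 20300

53230 > 20300, so the ordinary income tax governs.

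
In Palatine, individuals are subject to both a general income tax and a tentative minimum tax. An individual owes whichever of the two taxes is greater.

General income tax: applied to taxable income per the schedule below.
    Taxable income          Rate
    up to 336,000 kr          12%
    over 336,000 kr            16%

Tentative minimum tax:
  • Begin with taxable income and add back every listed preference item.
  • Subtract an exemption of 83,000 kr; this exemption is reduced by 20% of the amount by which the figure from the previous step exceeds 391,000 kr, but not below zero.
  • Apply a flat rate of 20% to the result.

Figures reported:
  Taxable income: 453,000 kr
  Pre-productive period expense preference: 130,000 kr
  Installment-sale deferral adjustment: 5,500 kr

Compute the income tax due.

General income tax:
  336,000 kr × 12% = 40,320 kr
  117,000 kr × 16% = 18,720 kr
  → 59,040 kr

Tentative minimum tax:
  Adjusted income: 453,000 kr + 130,000 kr + 5,500 kr = 588,500 kr
  Exemption: 83,000 kr − 20% × (588,500 kr − 391,000 kr) = 83,000 kr − 39,500 kr = 43,500 kr
  Base: 588,500 kr − 43,500 kr = 545,000 kr
  545,000 kr × 20% = 109,000 kr

109,000 kr > 59,040 kr, so the tentative minimum tax is the binding amount.

109,000 kr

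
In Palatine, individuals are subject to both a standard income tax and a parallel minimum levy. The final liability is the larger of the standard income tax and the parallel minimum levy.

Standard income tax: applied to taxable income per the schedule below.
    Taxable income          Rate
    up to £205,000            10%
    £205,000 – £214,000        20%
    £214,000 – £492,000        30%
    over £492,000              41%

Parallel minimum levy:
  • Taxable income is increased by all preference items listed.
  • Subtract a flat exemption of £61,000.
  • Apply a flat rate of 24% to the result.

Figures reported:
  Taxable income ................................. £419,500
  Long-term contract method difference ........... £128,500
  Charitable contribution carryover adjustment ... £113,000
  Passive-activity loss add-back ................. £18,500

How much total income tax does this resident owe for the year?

£148,440

Standard income tax:
  £205,000 × 10% = £20,500
  £9,000 × 20% = £1,800
  £205,500 × 30% = £61,650
  → £83,950

Parallel minimum levy:
  Adjusted income: £419,500 + £128,500 + £113,000 + £18,500 = £679,500
  Less exemption £61,000 → base £618,500
  £618,500 × 24% = £148,440

£148,440 > £83,950, so the parallel minimum levy is the binding amount.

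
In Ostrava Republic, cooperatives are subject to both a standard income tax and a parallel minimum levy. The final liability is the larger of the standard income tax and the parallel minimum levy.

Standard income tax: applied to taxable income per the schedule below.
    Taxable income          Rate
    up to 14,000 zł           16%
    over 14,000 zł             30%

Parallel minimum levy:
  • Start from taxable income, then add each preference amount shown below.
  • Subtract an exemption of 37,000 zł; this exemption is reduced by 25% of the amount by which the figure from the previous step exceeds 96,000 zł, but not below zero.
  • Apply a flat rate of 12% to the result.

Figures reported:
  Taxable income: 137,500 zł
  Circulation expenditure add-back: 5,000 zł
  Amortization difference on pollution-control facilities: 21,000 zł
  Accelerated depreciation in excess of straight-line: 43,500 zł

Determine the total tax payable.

39,290 zł

Parallel minimum levy:
  Adjusted income: 137,500 zł + 5,000 zł + 21,000 zł + 43,500 zł = 207,000 zł
  Exemption: 37,000 zł − 25% × (207,000 zł − 96,000 zł) = 37,000 zł − 27,750 zł = 9,250 zł
  Base: 207,000 zł − 9,250 zł = 197,750 zł
  197,750 zł × 12% = 23,730 zł

Standard income tax:
  14,000 zł × 16% = 2,240 zł
  123,500 zł × 30% = 37,050 zł
  → 39,290 zł

39,290 zł > 23,730 zł, so the standard income tax governs.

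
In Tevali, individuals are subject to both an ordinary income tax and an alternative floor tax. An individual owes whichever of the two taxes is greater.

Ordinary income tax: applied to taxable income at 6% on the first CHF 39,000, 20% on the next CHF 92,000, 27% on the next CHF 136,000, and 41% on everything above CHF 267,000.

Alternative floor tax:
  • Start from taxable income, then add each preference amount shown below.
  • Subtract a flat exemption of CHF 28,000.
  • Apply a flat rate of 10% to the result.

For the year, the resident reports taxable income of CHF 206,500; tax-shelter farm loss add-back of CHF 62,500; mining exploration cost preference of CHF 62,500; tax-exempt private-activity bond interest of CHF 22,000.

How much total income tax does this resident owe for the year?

Ordinary income tax:
  CHF 39,000 × 6% = CHF 2,340
  CHF 92,000 × 20% = CHF 18,400
  CHF 75,500 × 27% = CHF 20,385
  → CHF 41,125

Alternative floor tax:
  Adjusted income: CHF 206,500 + CHF 62,500 + CHF 62,500 + CHF 22,000 = CHF 353,500
  Less exemption CHF 28,000 → base CHF 325,500
  CHF 325,500 × 10% = CHF 32,550

CHF 41,125 > CHF 32,550, so the ordinary income tax governs.

CHF 41,125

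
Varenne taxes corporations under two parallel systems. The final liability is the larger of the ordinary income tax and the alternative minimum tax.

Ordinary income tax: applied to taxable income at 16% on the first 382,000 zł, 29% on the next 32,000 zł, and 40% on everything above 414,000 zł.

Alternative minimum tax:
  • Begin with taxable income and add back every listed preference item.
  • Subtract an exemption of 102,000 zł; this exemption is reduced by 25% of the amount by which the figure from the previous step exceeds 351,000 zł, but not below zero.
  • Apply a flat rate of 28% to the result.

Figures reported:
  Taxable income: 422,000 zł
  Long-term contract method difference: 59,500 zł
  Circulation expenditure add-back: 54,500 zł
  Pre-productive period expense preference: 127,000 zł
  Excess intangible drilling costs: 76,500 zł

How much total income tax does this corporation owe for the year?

Alternative minimum tax:
  Adjusted income: 422,000 zł + 59,500 zł + 54,500 zł + 127,000 zł + 76,500 zł = 739,500 zł
  Exemption: 102,000 zł − 25% × (739,500 zł − 351,000 zł) = 102,000 zł − 97,125 zł = 4,875 zł
  Base: 739,500 zł − 4,875 zł = 734,625 zł
  734,625 zł × 28% = 205,695 zł

Ordinary income tax:
  382,000 zł × 16% = 61,120 zł
  32,000 zł × 29% = 9,280 zł
  8,000 zł × 40% = 3,200 zł
  → 73,600 zł

205,695 zł > 73,600 zł, so the alternative minimum tax is the binding amount.

205,695 zł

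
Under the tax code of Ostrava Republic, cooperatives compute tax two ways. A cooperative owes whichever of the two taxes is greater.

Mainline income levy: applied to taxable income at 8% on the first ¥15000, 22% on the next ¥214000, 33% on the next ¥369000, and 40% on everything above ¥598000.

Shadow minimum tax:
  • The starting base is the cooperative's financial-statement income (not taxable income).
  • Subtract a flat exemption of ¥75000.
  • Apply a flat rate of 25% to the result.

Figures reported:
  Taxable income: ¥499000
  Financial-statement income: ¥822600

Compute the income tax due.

Shadow minimum tax:
  Base (financial-statement income): ¥822600
  Less exemption ¥75000 → base ¥747600
  ¥747600 × 25% = ¥186900

Mainline income levy:
  ¥15000 × 8% = ¥1200
  ¥214000 × 22% = ¥47080
  ¥270000 × 33% = ¥89100
  → ¥137380

¥186900 > ¥137380, so the shadow minimum tax is the binding amount.

¥186900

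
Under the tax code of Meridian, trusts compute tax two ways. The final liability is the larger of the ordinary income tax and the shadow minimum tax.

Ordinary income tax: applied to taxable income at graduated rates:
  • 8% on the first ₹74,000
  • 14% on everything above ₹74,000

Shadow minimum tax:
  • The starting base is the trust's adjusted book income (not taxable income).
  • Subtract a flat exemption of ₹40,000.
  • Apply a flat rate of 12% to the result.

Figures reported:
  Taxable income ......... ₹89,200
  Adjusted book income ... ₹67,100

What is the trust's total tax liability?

₹8,048

Shadow minimum tax:
  Base (adjusted book income): ₹67,100
  Less exemption ₹40,000 → base ₹27,100
  ₹27,100 × 12% = ₹3,252

Ordinary income tax:
  ₹74,000 × 8% = ₹5,920
  ₹15,200 × 14% = ₹2,128
  → ₹8,048

₹8,048 > ₹3,252, so the ordinary income tax governs.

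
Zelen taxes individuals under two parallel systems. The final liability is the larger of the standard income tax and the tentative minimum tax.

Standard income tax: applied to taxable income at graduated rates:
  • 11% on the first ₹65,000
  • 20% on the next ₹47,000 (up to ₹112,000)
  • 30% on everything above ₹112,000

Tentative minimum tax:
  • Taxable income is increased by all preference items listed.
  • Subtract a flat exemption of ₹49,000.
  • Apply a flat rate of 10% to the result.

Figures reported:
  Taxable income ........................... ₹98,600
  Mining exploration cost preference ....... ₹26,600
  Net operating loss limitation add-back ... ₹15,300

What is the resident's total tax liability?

Tentative minimum tax:
  Adjusted income: ₹98,600 + ₹26,600 + ₹15,300 = ₹140,500
  Less exemption ₹49,000 → base ₹91,500
  ₹91,500 × 10% = ₹9,150

Standard income tax:
  ₹65,000 × 11% = ₹7,150
  ₹33,600 × 20% = ₹6,720
  → ₹13,870

₹13,870 > ₹9,150, so the standard income tax governs.

₹13,870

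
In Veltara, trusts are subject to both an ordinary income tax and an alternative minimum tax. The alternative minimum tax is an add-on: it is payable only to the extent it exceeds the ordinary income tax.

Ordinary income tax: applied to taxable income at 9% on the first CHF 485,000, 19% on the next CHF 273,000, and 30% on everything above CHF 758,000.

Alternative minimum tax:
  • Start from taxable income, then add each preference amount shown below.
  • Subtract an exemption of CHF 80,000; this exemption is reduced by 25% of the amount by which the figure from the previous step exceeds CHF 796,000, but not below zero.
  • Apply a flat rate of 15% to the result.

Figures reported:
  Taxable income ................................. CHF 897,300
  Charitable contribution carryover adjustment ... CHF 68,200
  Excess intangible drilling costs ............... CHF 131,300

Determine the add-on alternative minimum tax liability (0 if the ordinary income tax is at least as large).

Alternative minimum tax:
  Adjusted income: CHF 897,300 + CHF 68,200 + CHF 131,300 = CHF 1,096,800
  Exemption: CHF 80,000 − 25% × (CHF 1,096,800 − CHF 796,000) = CHF 80,000 − CHF 75,200 = CHF 4,800
  Base: CHF 1,096,800 − CHF 4,800 = CHF 1,092,000
  CHF 1,092,000 × 15% = CHF 163,800

Ordinary income tax:
  CHF 485,000 × 9% = CHF 43,650
  CHF 273,000 × 19% = CHF 51,870
  CHF 139,300 × 30% = CHF 41,790
  → CHF 137,310

Excess of alternative minimum tax over ordinary income tax: CHF 163,800 − CHF 137,310 = CHF 26,490.

CHF 26,490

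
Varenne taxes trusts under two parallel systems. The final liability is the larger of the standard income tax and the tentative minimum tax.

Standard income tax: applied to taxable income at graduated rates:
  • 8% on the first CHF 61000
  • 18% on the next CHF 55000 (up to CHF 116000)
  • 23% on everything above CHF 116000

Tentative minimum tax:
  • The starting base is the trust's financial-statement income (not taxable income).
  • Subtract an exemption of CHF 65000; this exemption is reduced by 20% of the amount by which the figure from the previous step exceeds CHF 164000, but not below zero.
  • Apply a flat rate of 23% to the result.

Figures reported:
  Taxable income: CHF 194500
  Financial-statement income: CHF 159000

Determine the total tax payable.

Tentative minimum tax:
  Base (financial-statement income): CHF 159000
  Exemption: CHF 159000 ≤ CHF 164000, so full CHF 65000 applies
  Base: CHF 159000 − CHF 65000 = CHF 94000
  CHF 94000 × 23% = CHF 21620

Standard income tax:
  CHF 61000 × 8% = CHF 4880
  CHF 55000 × 18% = CHF 9900
  CHF 78500 × 23% = CHF 18055
  → CHF 32835

CHF 32835 > CHF 21620, so the standard income tax governs.

CHF 32835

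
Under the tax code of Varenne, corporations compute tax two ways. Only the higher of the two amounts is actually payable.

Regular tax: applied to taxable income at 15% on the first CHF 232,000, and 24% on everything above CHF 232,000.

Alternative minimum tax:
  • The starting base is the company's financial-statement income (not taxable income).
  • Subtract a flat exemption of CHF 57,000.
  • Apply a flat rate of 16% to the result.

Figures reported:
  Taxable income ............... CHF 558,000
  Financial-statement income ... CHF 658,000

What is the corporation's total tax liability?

Regular tax:
  CHF 232,000 × 15% = CHF 34,800
  CHF 326,000 × 24% = CHF 78,240
  → CHF 113,040

Alternative minimum tax:
  Base (financial-statement income): CHF 658,000
  Less exemption CHF 57,000 → base CHF 601,000
  CHF 601,000 × 16% = CHF 96,160

CHF 113,040 > CHF 96,160, so the regular tax governs.

CHF 113,040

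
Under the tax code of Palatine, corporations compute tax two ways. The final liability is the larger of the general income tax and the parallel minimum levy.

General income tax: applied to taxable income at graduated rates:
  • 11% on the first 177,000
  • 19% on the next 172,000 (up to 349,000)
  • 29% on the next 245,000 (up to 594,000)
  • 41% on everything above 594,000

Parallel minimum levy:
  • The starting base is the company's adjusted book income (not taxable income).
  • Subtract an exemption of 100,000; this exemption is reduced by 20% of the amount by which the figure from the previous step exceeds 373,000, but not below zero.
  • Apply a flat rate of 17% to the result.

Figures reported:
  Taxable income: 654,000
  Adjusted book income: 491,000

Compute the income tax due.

General income tax:
  177,000 × 11% = 19,470
  172,000 × 19% = 32,680
  245,000 × 29% = 71,050
  60,000 × 41% = 24,600
  → 147,800

Parallel minimum levy:
  Base (adjusted book income): 491,000
  Exemption: 100,000 − 20% × (491,000 − 373,000) = 100,000 − 23,600 = 76,400
  Base: 491,000 − 76,400 = 414,600
  414,600 × 17% = 70,482

147,800 > 70,482, so the general income tax governs.

147,800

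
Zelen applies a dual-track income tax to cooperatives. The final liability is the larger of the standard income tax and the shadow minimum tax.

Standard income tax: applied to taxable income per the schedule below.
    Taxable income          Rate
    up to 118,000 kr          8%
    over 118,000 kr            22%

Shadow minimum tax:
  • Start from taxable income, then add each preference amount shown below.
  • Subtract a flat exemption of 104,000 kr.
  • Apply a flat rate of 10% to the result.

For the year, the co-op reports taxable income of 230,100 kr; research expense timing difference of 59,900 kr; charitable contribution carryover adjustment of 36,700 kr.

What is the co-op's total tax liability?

Standard income tax:
  118,000 kr × 8% = 9,440 kr
  112,100 kr × 22% = 24,662 kr
  → 34,102 kr

Shadow minimum tax:
  Adjusted income: 230,100 kr + 59,900 kr + 36,700 kr = 326,700 kr
  Less exemption 104,000 kr → base 222,700 kr
  222,700 kr × 10% = 22,270 kr

34,102 kr > 22,270 kr, so the standard income tax governs.

34,102 kr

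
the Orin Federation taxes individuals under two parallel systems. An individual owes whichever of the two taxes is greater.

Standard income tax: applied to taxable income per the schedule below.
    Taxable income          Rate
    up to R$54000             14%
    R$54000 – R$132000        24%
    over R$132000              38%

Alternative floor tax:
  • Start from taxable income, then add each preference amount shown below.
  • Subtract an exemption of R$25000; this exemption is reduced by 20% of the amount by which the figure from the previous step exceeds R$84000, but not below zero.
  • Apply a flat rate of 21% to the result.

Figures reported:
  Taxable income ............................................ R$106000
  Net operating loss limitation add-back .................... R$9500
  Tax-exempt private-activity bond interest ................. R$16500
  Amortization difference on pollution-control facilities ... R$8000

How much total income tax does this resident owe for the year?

R$26502

Alternative floor tax:
  Adjusted income: R$106000 + R$9500 + R$16500 + R$8000 = R$140000
  Exemption: R$25000 − 20% × (R$140000 − R$84000) = R$25000 − R$11200 = R$13800
  Base: R$140000 − R$13800 = R$126200
  R$126200 × 21% = R$26502

Standard income tax:
  R$54000 × 14% = R$7560
  R$52000 × 24% = R$12480
  → R$20040

R$26502 > R$20040, so the alternative floor tax is the binding amount.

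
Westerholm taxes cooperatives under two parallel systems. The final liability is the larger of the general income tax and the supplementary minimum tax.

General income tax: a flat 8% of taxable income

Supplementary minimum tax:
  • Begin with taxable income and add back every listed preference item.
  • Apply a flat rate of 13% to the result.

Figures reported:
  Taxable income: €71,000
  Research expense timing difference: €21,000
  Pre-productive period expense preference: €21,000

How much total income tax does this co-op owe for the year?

€14,690

Supplementary minimum tax:
  Adjusted income: €71,000 + €21,000 + €21,000 = €113,000
  €113,000 × 13% = €14,690

General income tax:
  €71,000 × 8% = €5,680

€14,690 > €5,680, so the supplementary minimum tax is the binding amount.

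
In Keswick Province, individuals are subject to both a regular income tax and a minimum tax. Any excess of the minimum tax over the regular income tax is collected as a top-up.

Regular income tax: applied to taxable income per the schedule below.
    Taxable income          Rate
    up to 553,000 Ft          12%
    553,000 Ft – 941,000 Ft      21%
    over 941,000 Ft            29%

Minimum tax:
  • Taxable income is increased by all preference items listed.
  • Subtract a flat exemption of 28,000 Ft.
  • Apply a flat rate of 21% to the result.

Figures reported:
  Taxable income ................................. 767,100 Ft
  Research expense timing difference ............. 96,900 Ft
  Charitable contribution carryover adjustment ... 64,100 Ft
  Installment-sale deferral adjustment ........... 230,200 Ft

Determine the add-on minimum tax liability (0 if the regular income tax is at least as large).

126,042 Ft

Minimum tax:
  Adjusted income: 767,100 Ft + 96,900 Ft + 64,100 Ft + 230,200 Ft = 1,158,300 Ft
  Less exemption 28,000 Ft → base 1,130,300 Ft
  1,130,300 Ft × 21% = 237,363 Ft

Regular income tax:
  553,000 Ft × 12% = 66,360 Ft
  214,100 Ft × 21% = 44,961 Ft
  → 111,321 Ft

Excess of minimum tax over regular income tax: 237,363 Ft − 111,321 Ft = 126,042 Ft.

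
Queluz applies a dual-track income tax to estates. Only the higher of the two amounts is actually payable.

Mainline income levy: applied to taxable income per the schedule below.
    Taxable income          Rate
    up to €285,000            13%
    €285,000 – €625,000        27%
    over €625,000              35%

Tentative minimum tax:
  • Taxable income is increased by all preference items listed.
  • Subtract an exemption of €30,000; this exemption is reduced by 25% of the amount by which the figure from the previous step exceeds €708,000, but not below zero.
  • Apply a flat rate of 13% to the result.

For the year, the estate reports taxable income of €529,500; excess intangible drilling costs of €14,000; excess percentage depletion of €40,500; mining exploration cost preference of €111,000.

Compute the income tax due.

Mainline income levy:
  €285,000 × 13% = €37,050
  €244,500 × 27% = €66,015
  → €103,065

Tentative minimum tax:
  Adjusted income: €529,500 + €14,000 + €40,500 + €111,000 = €695,000
  Exemption: €695,000 ≤ €708,000, so full €30,000 applies
  Base: €695,000 − €30,000 = €665,000
  €665,000 × 13% = €86,450

€103,065 > €86,450, so the mainline income levy governs.

€103,065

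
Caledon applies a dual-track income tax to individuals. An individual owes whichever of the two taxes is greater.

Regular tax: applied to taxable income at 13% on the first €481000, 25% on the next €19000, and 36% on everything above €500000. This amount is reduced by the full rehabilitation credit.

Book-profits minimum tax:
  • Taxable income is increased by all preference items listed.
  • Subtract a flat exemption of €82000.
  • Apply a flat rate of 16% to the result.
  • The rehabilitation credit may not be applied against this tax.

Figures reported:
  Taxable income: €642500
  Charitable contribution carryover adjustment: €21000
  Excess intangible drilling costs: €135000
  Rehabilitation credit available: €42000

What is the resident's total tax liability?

Regular tax:
  €481000 × 13% = €62530
  €19000 × 25% = €4750
  €142500 × 36% = €51300
  → €118580
  Less rehabilitation credit €42000 → €76580

Book-profits minimum tax:
  Adjusted income: €642500 + €21000 + €135000 = €798500
  Less exemption €82000 → base €716500
  €716500 × 16% = €114640

€114640 > €76580, so the book-profits minimum tax is the binding amount.

€114640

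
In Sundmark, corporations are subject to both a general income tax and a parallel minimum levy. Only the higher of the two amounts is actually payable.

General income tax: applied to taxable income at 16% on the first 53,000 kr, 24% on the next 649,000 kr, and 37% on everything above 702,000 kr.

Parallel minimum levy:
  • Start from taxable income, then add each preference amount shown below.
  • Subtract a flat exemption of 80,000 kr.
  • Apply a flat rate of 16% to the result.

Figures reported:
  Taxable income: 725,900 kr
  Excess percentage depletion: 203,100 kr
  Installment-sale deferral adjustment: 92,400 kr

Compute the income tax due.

173,083 kr

General income tax:
  53,000 kr × 16% = 8,480 kr
  649,000 kr × 24% = 155,760 kr
  23,900 kr × 37% = 8,843 kr
  → 173,083 kr

Parallel minimum levy:
  Adjusted income: 725,900 kr + 203,100 kr + 92,400 kr = 1,021,400 kr
  Less exemption 80,000 kr → base 941,400 kr
  941,400 kr × 16% = 150,624 kr

173,083 kr > 150,624 kr, so the general income tax governs.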